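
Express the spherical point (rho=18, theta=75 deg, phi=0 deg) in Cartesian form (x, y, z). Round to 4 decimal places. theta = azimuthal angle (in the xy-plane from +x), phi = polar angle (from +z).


x = 18 * sin(0) * cos(75) = 0
y = 18 * sin(0) * sin(75) = 0
z = 18 * cos(0) = 18

(0, 0, 18)


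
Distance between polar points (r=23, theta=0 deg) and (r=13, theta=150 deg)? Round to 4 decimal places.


d = sqrt(r1^2 + r2^2 - 2*r1*r2*cos(t2-t1))
d = sqrt(23^2 + 13^2 - 2*23*13*cos(150-0)) = 34.8695

34.8695


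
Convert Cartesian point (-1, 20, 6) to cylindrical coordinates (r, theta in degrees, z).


r = sqrt((-1)^2 + 20^2) = 20.025
theta = atan2(20, -1) = 92.8624 deg
z = 6

r = 20.025, theta = 92.8624 deg, z = 6


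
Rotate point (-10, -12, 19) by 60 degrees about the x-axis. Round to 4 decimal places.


x' = -10
y' = -12*cos(60) - 19*sin(60) = -22.4545
z' = -12*sin(60) + 19*cos(60) = -0.8923

(-10, -22.4545, -0.8923)


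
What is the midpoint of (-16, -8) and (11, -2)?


Midpoint = ((-16+11)/2, (-8+-2)/2) = (-2.5, -5)

(-2.5, -5)


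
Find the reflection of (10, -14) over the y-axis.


Reflection across y-axis: (x, y) -> (-x, y)
(10, -14) -> (-10, -14)

(-10, -14)


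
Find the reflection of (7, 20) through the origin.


Reflection through origin: (x, y) -> (-x, -y)
(7, 20) -> (-7, -20)

(-7, -20)


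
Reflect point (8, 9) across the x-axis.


Reflection across x-axis: (x, y) -> (x, -y)
(8, 9) -> (8, -9)

(8, -9)


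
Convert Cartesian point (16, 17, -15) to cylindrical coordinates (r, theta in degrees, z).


r = sqrt(16^2 + 17^2) = 23.3452
theta = atan2(17, 16) = 46.7357 deg
z = -15

r = 23.3452, theta = 46.7357 deg, z = -15


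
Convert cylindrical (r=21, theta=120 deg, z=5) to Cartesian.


x = 21 * cos(120) = -10.5
y = 21 * sin(120) = 18.1865
z = 5

(-10.5, 18.1865, 5)


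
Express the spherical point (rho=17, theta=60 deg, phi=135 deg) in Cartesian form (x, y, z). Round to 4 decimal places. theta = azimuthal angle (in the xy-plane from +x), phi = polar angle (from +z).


x = 17 * sin(135) * cos(60) = 6.0104
y = 17 * sin(135) * sin(60) = 10.4103
z = 17 * cos(135) = -12.0208

(6.0104, 10.4103, -12.0208)


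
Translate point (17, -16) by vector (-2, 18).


Translation: (x+dx, y+dy) = (17+-2, -16+18) = (15, 2)

(15, 2)


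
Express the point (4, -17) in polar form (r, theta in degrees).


r = sqrt(4^2 + (-17)^2) = 17.4642
theta = atan2(-17, 4) = 283.2405 degrees

r = 17.4642, theta = 283.2405 degrees


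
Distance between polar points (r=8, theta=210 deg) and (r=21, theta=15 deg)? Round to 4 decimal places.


d = sqrt(r1^2 + r2^2 - 2*r1*r2*cos(t2-t1))
d = sqrt(8^2 + 21^2 - 2*8*21*cos(15-210)) = 28.8019

28.8019


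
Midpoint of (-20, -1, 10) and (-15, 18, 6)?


Midpoint = ((-20+-15)/2, (-1+18)/2, (10+6)/2) = (-17.5, 8.5, 8)

(-17.5, 8.5, 8)


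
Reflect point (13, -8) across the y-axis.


Reflection across y-axis: (x, y) -> (-x, y)
(13, -8) -> (-13, -8)

(-13, -8)


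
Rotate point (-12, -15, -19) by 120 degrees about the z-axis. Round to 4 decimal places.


x' = -12*cos(120) - -15*sin(120) = 18.9904
y' = -12*sin(120) + -15*cos(120) = -2.8923
z' = -19

(18.9904, -2.8923, -19)


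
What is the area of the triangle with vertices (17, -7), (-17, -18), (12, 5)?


Area = |x1(y2-y3) + x2(y3-y1) + x3(y1-y2)| / 2
= |17*(-18-5) + -17*(5--7) + 12*(-7--18)| / 2
= 231.5

231.5


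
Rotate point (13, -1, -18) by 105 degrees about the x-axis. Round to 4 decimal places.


x' = 13
y' = -1*cos(105) - -18*sin(105) = 17.6455
z' = -1*sin(105) + -18*cos(105) = 3.6928

(13, 17.6455, 3.6928)


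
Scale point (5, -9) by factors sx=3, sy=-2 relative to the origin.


Scaling: (x*sx, y*sy) = (5*3, -9*-2) = (15, 18)

(15, 18)


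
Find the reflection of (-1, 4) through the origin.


Reflection through origin: (x, y) -> (-x, -y)
(-1, 4) -> (1, -4)

(1, -4)


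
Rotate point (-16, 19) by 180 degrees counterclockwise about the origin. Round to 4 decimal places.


x' = -16*cos(180) - 19*sin(180) = 16
y' = -16*sin(180) + 19*cos(180) = -19

(16, -19)


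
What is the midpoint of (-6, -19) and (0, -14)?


Midpoint = ((-6+0)/2, (-19+-14)/2) = (-3, -16.5)

(-3, -16.5)


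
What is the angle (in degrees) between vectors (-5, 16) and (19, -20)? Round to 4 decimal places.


dot = -5*19 + 16*-20 = -415
|u| = 16.7631, |v| = 27.5862
cos(angle) = -0.8974
angle = 153.8228 degrees

153.8228 degrees


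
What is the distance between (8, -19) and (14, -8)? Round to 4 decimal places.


d = sqrt((14-8)^2 + (-8--19)^2) = 12.53

12.53


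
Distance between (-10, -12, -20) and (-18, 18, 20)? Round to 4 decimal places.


d = sqrt((-18--10)^2 + (18--12)^2 + (20--20)^2) = 50.636

50.636


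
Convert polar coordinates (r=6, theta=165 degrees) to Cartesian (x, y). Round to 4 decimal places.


x = 6 * cos(165) = -5.7956
y = 6 * sin(165) = 1.5529

(-5.7956, 1.5529)


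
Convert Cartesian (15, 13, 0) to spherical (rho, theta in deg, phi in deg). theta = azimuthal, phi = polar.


rho = sqrt(15^2 + 13^2 + 0^2) = 19.8494
theta = atan2(13, 15) = 40.9144 deg
phi = acos(0/19.8494) = 90 deg

rho = 19.8494, theta = 40.9144 deg, phi = 90 deg


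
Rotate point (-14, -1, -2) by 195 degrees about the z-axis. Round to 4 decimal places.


x' = -14*cos(195) - -1*sin(195) = 13.2641
y' = -14*sin(195) + -1*cos(195) = 4.5894
z' = -2

(13.2641, 4.5894, -2)


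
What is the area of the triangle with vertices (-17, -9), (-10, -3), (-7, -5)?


Area = |x1(y2-y3) + x2(y3-y1) + x3(y1-y2)| / 2
= |-17*(-3--5) + -10*(-5--9) + -7*(-9--3)| / 2
= 16

16


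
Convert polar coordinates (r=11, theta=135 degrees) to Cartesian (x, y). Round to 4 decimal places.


x = 11 * cos(135) = -7.7782
y = 11 * sin(135) = 7.7782

(-7.7782, 7.7782)


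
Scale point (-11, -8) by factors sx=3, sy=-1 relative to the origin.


Scaling: (x*sx, y*sy) = (-11*3, -8*-1) = (-33, 8)

(-33, 8)


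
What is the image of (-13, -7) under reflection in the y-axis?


Reflection across y-axis: (x, y) -> (-x, y)
(-13, -7) -> (13, -7)

(13, -7)


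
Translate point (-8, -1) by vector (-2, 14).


Translation: (x+dx, y+dy) = (-8+-2, -1+14) = (-10, 13)

(-10, 13)


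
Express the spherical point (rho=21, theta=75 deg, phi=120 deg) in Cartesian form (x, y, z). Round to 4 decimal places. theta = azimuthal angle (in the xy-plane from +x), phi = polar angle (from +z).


x = 21 * sin(120) * cos(75) = 4.707
y = 21 * sin(120) * sin(75) = 17.5668
z = 21 * cos(120) = -10.5

(4.707, 17.5668, -10.5)


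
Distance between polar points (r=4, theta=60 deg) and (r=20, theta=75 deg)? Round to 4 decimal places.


d = sqrt(r1^2 + r2^2 - 2*r1*r2*cos(t2-t1))
d = sqrt(4^2 + 20^2 - 2*4*20*cos(75-60)) = 16.1695

16.1695


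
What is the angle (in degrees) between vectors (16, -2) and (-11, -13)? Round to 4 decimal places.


dot = 16*-11 + -2*-13 = -150
|u| = 16.1245, |v| = 17.0294
cos(angle) = -0.5463
angle = 123.1113 degrees

123.1113 degrees


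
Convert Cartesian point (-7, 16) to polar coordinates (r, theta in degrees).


r = sqrt((-7)^2 + 16^2) = 17.4642
theta = atan2(16, -7) = 113.6294 degrees

r = 17.4642, theta = 113.6294 degrees


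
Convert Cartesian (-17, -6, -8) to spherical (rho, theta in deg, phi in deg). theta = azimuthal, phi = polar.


rho = sqrt((-17)^2 + (-6)^2 + (-8)^2) = 19.7231
theta = atan2(-6, -17) = 199.44 deg
phi = acos(-8/19.7231) = 113.9297 deg

rho = 19.7231, theta = 199.44 deg, phi = 113.9297 deg


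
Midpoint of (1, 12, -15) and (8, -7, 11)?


Midpoint = ((1+8)/2, (12+-7)/2, (-15+11)/2) = (4.5, 2.5, -2)

(4.5, 2.5, -2)


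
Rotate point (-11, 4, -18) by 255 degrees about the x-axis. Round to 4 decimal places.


x' = -11
y' = 4*cos(255) - -18*sin(255) = -18.4219
z' = 4*sin(255) + -18*cos(255) = 0.795

(-11, -18.4219, 0.795)


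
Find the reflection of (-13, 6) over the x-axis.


Reflection across x-axis: (x, y) -> (x, -y)
(-13, 6) -> (-13, -6)

(-13, -6)


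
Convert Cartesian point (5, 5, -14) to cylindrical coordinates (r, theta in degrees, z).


r = sqrt(5^2 + 5^2) = 7.0711
theta = atan2(5, 5) = 45 deg
z = -14

r = 7.0711, theta = 45 deg, z = -14


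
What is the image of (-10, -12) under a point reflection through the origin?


Reflection through origin: (x, y) -> (-x, -y)
(-10, -12) -> (10, 12)

(10, 12)


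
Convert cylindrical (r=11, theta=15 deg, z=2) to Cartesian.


x = 11 * cos(15) = 10.6252
y = 11 * sin(15) = 2.847
z = 2

(10.6252, 2.847, 2)


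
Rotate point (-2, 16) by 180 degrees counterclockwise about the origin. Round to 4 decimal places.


x' = -2*cos(180) - 16*sin(180) = 2
y' = -2*sin(180) + 16*cos(180) = -16

(2, -16)


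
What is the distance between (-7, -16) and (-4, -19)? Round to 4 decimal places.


d = sqrt((-4--7)^2 + (-19--16)^2) = 4.2426

4.2426


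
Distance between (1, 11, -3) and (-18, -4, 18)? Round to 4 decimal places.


d = sqrt((-18-1)^2 + (-4-11)^2 + (18--3)^2) = 32.0468

32.0468


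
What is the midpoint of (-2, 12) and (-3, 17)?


Midpoint = ((-2+-3)/2, (12+17)/2) = (-2.5, 14.5)

(-2.5, 14.5)


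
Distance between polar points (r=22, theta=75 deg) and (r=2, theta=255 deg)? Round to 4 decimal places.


d = sqrt(r1^2 + r2^2 - 2*r1*r2*cos(t2-t1))
d = sqrt(22^2 + 2^2 - 2*22*2*cos(255-75)) = 24

24


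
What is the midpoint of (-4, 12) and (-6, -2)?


Midpoint = ((-4+-6)/2, (12+-2)/2) = (-5, 5)

(-5, 5)


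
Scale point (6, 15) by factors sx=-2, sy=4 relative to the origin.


Scaling: (x*sx, y*sy) = (6*-2, 15*4) = (-12, 60)

(-12, 60)


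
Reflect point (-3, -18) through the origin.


Reflection through origin: (x, y) -> (-x, -y)
(-3, -18) -> (3, 18)

(3, 18)


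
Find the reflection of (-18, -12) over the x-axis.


Reflection across x-axis: (x, y) -> (x, -y)
(-18, -12) -> (-18, 12)

(-18, 12)


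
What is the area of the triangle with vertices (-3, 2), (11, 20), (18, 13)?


Area = |x1(y2-y3) + x2(y3-y1) + x3(y1-y2)| / 2
= |-3*(20-13) + 11*(13-2) + 18*(2-20)| / 2
= 112

112


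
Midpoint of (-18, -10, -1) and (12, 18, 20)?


Midpoint = ((-18+12)/2, (-10+18)/2, (-1+20)/2) = (-3, 4, 9.5)

(-3, 4, 9.5)


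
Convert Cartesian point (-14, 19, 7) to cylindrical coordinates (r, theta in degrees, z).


r = sqrt((-14)^2 + 19^2) = 23.6008
theta = atan2(19, -14) = 126.3844 deg
z = 7

r = 23.6008, theta = 126.3844 deg, z = 7


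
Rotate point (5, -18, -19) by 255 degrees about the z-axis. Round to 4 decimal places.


x' = 5*cos(255) - -18*sin(255) = -18.6808
y' = 5*sin(255) + -18*cos(255) = -0.1709
z' = -19

(-18.6808, -0.1709, -19)


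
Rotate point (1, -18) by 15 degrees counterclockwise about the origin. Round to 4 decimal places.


x' = 1*cos(15) - -18*sin(15) = 5.6247
y' = 1*sin(15) + -18*cos(15) = -17.1278

(5.6247, -17.1278)


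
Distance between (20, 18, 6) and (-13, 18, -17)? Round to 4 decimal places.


d = sqrt((-13-20)^2 + (18-18)^2 + (-17-6)^2) = 40.2244

40.2244


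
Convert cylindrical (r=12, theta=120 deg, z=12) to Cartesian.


x = 12 * cos(120) = -6
y = 12 * sin(120) = 10.3923
z = 12

(-6, 10.3923, 12)


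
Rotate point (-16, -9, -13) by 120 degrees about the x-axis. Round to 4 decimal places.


x' = -16
y' = -9*cos(120) - -13*sin(120) = 15.7583
z' = -9*sin(120) + -13*cos(120) = -1.2942

(-16, 15.7583, -1.2942)


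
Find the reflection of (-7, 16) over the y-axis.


Reflection across y-axis: (x, y) -> (-x, y)
(-7, 16) -> (7, 16)

(7, 16)


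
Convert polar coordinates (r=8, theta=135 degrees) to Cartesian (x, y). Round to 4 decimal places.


x = 8 * cos(135) = -5.6569
y = 8 * sin(135) = 5.6569

(-5.6569, 5.6569)


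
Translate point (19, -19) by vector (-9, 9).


Translation: (x+dx, y+dy) = (19+-9, -19+9) = (10, -10)

(10, -10)


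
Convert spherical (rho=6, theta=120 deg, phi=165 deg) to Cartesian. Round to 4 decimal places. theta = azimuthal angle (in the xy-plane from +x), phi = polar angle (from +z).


x = 6 * sin(165) * cos(120) = -0.7765
y = 6 * sin(165) * sin(120) = 1.3449
z = 6 * cos(165) = -5.7956

(-0.7765, 1.3449, -5.7956)


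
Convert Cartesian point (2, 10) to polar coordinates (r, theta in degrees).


r = sqrt(2^2 + 10^2) = 10.198
theta = atan2(10, 2) = 78.6901 degrees

r = 10.198, theta = 78.6901 degrees


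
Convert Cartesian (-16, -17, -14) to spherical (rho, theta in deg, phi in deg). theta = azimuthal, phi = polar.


rho = sqrt((-16)^2 + (-17)^2 + (-14)^2) = 27.2213
theta = atan2(-17, -16) = 226.7357 deg
phi = acos(-14/27.2213) = 120.9509 deg

rho = 27.2213, theta = 226.7357 deg, phi = 120.9509 deg


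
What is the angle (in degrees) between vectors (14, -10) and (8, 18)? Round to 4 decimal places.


dot = 14*8 + -10*18 = -68
|u| = 17.2047, |v| = 19.6977
cos(angle) = -0.2007
angle = 101.5752 degrees

101.5752 degrees


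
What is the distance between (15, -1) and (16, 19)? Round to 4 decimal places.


d = sqrt((16-15)^2 + (19--1)^2) = 20.025

20.025


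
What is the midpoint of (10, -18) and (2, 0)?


Midpoint = ((10+2)/2, (-18+0)/2) = (6, -9)

(6, -9)


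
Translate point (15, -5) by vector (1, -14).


Translation: (x+dx, y+dy) = (15+1, -5+-14) = (16, -19)

(16, -19)


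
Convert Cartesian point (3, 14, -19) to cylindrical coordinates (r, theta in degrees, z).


r = sqrt(3^2 + 14^2) = 14.3178
theta = atan2(14, 3) = 77.9052 deg
z = -19

r = 14.3178, theta = 77.9052 deg, z = -19


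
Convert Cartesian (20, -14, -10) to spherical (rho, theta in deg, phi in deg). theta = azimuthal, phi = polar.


rho = sqrt(20^2 + (-14)^2 + (-10)^2) = 26.3818
theta = atan2(-14, 20) = 325.008 deg
phi = acos(-10/26.3818) = 112.2748 deg

rho = 26.3818, theta = 325.008 deg, phi = 112.2748 deg


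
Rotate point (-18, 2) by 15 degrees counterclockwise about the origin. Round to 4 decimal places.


x' = -18*cos(15) - 2*sin(15) = -17.9043
y' = -18*sin(15) + 2*cos(15) = -2.7269

(-17.9043, -2.7269)


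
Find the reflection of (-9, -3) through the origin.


Reflection through origin: (x, y) -> (-x, -y)
(-9, -3) -> (9, 3)

(9, 3)


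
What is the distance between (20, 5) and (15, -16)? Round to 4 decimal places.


d = sqrt((15-20)^2 + (-16-5)^2) = 21.587

21.587


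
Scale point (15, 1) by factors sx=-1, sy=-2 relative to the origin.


Scaling: (x*sx, y*sy) = (15*-1, 1*-2) = (-15, -2)

(-15, -2)


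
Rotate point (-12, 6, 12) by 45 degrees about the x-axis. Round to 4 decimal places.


x' = -12
y' = 6*cos(45) - 12*sin(45) = -4.2426
z' = 6*sin(45) + 12*cos(45) = 12.7279

(-12, -4.2426, 12.7279)


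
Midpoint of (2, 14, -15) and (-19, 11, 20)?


Midpoint = ((2+-19)/2, (14+11)/2, (-15+20)/2) = (-8.5, 12.5, 2.5)

(-8.5, 12.5, 2.5)


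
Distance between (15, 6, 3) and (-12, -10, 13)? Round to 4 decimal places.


d = sqrt((-12-15)^2 + (-10-6)^2 + (13-3)^2) = 32.9393

32.9393


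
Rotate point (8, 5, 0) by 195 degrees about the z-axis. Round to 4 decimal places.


x' = 8*cos(195) - 5*sin(195) = -6.4333
y' = 8*sin(195) + 5*cos(195) = -6.9002
z' = 0

(-6.4333, -6.9002, 0)


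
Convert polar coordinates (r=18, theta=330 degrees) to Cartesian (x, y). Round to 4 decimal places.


x = 18 * cos(330) = 15.5885
y = 18 * sin(330) = -9

(15.5885, -9)


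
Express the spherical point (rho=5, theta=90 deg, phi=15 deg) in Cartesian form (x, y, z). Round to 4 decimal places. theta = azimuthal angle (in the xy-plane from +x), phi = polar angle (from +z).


x = 5 * sin(15) * cos(90) = 0
y = 5 * sin(15) * sin(90) = 1.2941
z = 5 * cos(15) = 4.8296

(0, 1.2941, 4.8296)


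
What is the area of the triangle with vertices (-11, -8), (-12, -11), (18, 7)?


Area = |x1(y2-y3) + x2(y3-y1) + x3(y1-y2)| / 2
= |-11*(-11-7) + -12*(7--8) + 18*(-8--11)| / 2
= 36

36


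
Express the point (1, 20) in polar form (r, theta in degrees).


r = sqrt(1^2 + 20^2) = 20.025
theta = atan2(20, 1) = 87.1376 degrees

r = 20.025, theta = 87.1376 degrees


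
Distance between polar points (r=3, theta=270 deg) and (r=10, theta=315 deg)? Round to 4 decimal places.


d = sqrt(r1^2 + r2^2 - 2*r1*r2*cos(t2-t1))
d = sqrt(3^2 + 10^2 - 2*3*10*cos(315-270)) = 8.1593

8.1593


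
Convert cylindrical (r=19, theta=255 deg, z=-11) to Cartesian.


x = 19 * cos(255) = -4.9176
y = 19 * sin(255) = -18.3526
z = -11

(-4.9176, -18.3526, -11)


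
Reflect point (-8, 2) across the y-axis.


Reflection across y-axis: (x, y) -> (-x, y)
(-8, 2) -> (8, 2)

(8, 2)


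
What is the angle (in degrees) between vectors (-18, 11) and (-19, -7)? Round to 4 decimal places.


dot = -18*-19 + 11*-7 = 265
|u| = 21.095, |v| = 20.2485
cos(angle) = 0.6204
angle = 51.6544 degrees

51.6544 degrees


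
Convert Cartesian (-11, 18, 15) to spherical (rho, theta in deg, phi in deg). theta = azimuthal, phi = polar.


rho = sqrt((-11)^2 + 18^2 + 15^2) = 25.8844
theta = atan2(18, -11) = 121.4296 deg
phi = acos(15/25.8844) = 54.5846 deg

rho = 25.8844, theta = 121.4296 deg, phi = 54.5846 deg


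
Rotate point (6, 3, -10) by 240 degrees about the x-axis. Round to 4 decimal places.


x' = 6
y' = 3*cos(240) - -10*sin(240) = -10.1603
z' = 3*sin(240) + -10*cos(240) = 2.4019

(6, -10.1603, 2.4019)


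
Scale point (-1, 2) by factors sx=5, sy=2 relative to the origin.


Scaling: (x*sx, y*sy) = (-1*5, 2*2) = (-5, 4)

(-5, 4)


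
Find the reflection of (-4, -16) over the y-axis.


Reflection across y-axis: (x, y) -> (-x, y)
(-4, -16) -> (4, -16)

(4, -16)


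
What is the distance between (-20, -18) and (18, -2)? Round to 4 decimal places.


d = sqrt((18--20)^2 + (-2--18)^2) = 41.2311

41.2311


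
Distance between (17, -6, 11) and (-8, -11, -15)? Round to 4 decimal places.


d = sqrt((-8-17)^2 + (-11--6)^2 + (-15-11)^2) = 36.4143

36.4143


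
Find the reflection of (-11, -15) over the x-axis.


Reflection across x-axis: (x, y) -> (x, -y)
(-11, -15) -> (-11, 15)

(-11, 15)


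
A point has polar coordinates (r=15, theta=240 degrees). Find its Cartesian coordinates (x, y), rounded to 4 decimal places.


x = 15 * cos(240) = -7.5
y = 15 * sin(240) = -12.9904

(-7.5, -12.9904)


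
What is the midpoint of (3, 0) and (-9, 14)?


Midpoint = ((3+-9)/2, (0+14)/2) = (-3, 7)

(-3, 7)


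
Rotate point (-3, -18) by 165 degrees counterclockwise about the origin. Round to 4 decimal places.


x' = -3*cos(165) - -18*sin(165) = 7.5565
y' = -3*sin(165) + -18*cos(165) = 16.6102

(7.5565, 16.6102)


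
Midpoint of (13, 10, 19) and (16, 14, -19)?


Midpoint = ((13+16)/2, (10+14)/2, (19+-19)/2) = (14.5, 12, 0)

(14.5, 12, 0)


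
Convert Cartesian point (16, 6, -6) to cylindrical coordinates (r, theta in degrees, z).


r = sqrt(16^2 + 6^2) = 17.088
theta = atan2(6, 16) = 20.556 deg
z = -6

r = 17.088, theta = 20.556 deg, z = -6


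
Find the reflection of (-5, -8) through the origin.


Reflection through origin: (x, y) -> (-x, -y)
(-5, -8) -> (5, 8)

(5, 8)


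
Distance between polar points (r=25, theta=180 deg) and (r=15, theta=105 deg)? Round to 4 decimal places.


d = sqrt(r1^2 + r2^2 - 2*r1*r2*cos(t2-t1))
d = sqrt(25^2 + 15^2 - 2*25*15*cos(105-180)) = 25.6103

25.6103


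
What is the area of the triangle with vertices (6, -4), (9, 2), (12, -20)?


Area = |x1(y2-y3) + x2(y3-y1) + x3(y1-y2)| / 2
= |6*(2--20) + 9*(-20--4) + 12*(-4-2)| / 2
= 42

42


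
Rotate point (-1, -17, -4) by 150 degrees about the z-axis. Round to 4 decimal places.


x' = -1*cos(150) - -17*sin(150) = 9.366
y' = -1*sin(150) + -17*cos(150) = 14.2224
z' = -4

(9.366, 14.2224, -4)


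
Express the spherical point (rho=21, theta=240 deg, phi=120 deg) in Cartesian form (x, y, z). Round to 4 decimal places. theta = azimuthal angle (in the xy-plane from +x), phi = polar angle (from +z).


x = 21 * sin(120) * cos(240) = -9.0933
y = 21 * sin(120) * sin(240) = -15.75
z = 21 * cos(120) = -10.5

(-9.0933, -15.75, -10.5)


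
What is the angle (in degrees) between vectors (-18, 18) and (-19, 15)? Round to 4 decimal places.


dot = -18*-19 + 18*15 = 612
|u| = 25.4558, |v| = 24.2074
cos(angle) = 0.9932
angle = 6.7098 degrees

6.7098 degrees


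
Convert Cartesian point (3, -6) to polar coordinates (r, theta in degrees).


r = sqrt(3^2 + (-6)^2) = 6.7082
theta = atan2(-6, 3) = 296.5651 degrees

r = 6.7082, theta = 296.5651 degrees


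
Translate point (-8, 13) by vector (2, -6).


Translation: (x+dx, y+dy) = (-8+2, 13+-6) = (-6, 7)

(-6, 7)


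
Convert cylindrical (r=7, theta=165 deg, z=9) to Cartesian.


x = 7 * cos(165) = -6.7615
y = 7 * sin(165) = 1.8117
z = 9

(-6.7615, 1.8117, 9)


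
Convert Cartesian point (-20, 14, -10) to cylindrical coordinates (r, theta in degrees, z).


r = sqrt((-20)^2 + 14^2) = 24.4131
theta = atan2(14, -20) = 145.008 deg
z = -10

r = 24.4131, theta = 145.008 deg, z = -10


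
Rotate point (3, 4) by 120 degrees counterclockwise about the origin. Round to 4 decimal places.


x' = 3*cos(120) - 4*sin(120) = -4.9641
y' = 3*sin(120) + 4*cos(120) = 0.5981

(-4.9641, 0.5981)


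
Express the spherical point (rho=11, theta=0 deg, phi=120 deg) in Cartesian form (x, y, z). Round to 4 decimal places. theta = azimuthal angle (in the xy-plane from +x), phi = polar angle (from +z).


x = 11 * sin(120) * cos(0) = 9.5263
y = 11 * sin(120) * sin(0) = 0
z = 11 * cos(120) = -5.5

(9.5263, 0, -5.5)


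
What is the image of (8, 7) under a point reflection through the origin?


Reflection through origin: (x, y) -> (-x, -y)
(8, 7) -> (-8, -7)

(-8, -7)


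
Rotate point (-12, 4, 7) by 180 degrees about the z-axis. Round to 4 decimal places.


x' = -12*cos(180) - 4*sin(180) = 12
y' = -12*sin(180) + 4*cos(180) = -4
z' = 7

(12, -4, 7)


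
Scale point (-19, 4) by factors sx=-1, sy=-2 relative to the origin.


Scaling: (x*sx, y*sy) = (-19*-1, 4*-2) = (19, -8)

(19, -8)


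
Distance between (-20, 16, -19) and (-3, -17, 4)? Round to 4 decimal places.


d = sqrt((-3--20)^2 + (-17-16)^2 + (4--19)^2) = 43.6692

43.6692


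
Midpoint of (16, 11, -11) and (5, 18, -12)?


Midpoint = ((16+5)/2, (11+18)/2, (-11+-12)/2) = (10.5, 14.5, -11.5)

(10.5, 14.5, -11.5)


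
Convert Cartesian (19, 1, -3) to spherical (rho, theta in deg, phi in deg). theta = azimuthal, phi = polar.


rho = sqrt(19^2 + 1^2 + (-3)^2) = 19.2614
theta = atan2(1, 19) = 3.0128 deg
phi = acos(-3/19.2614) = 98.9604 deg

rho = 19.2614, theta = 3.0128 deg, phi = 98.9604 deg


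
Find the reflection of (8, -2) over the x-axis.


Reflection across x-axis: (x, y) -> (x, -y)
(8, -2) -> (8, 2)

(8, 2)


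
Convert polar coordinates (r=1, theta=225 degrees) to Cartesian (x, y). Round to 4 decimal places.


x = 1 * cos(225) = -0.7071
y = 1 * sin(225) = -0.7071

(-0.7071, -0.7071)


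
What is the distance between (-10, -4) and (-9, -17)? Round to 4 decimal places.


d = sqrt((-9--10)^2 + (-17--4)^2) = 13.0384

13.0384


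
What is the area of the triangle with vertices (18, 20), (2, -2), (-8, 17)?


Area = |x1(y2-y3) + x2(y3-y1) + x3(y1-y2)| / 2
= |18*(-2-17) + 2*(17-20) + -8*(20--2)| / 2
= 262

262


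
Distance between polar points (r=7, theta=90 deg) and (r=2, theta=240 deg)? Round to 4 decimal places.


d = sqrt(r1^2 + r2^2 - 2*r1*r2*cos(t2-t1))
d = sqrt(7^2 + 2^2 - 2*7*2*cos(240-90)) = 8.7891

8.7891


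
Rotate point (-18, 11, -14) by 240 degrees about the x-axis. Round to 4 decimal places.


x' = -18
y' = 11*cos(240) - -14*sin(240) = -17.6244
z' = 11*sin(240) + -14*cos(240) = -2.5263

(-18, -17.6244, -2.5263)


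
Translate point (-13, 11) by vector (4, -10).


Translation: (x+dx, y+dy) = (-13+4, 11+-10) = (-9, 1)

(-9, 1)


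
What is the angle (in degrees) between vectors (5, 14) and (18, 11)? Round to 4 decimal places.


dot = 5*18 + 14*11 = 244
|u| = 14.8661, |v| = 21.095
cos(angle) = 0.7781
angle = 38.9166 degrees

38.9166 degrees


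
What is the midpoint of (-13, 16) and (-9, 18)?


Midpoint = ((-13+-9)/2, (16+18)/2) = (-11, 17)

(-11, 17)


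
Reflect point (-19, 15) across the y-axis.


Reflection across y-axis: (x, y) -> (-x, y)
(-19, 15) -> (19, 15)

(19, 15)


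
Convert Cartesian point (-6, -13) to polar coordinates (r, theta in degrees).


r = sqrt((-6)^2 + (-13)^2) = 14.3178
theta = atan2(-13, -6) = 245.2249 degrees

r = 14.3178, theta = 245.2249 degrees


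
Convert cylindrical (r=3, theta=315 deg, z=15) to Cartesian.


x = 3 * cos(315) = 2.1213
y = 3 * sin(315) = -2.1213
z = 15

(2.1213, -2.1213, 15)


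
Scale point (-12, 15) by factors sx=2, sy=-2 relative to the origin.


Scaling: (x*sx, y*sy) = (-12*2, 15*-2) = (-24, -30)

(-24, -30)


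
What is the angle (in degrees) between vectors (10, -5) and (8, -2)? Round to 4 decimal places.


dot = 10*8 + -5*-2 = 90
|u| = 11.1803, |v| = 8.2462
cos(angle) = 0.9762
angle = 12.5288 degrees

12.5288 degrees


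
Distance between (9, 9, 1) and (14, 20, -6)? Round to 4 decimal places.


d = sqrt((14-9)^2 + (20-9)^2 + (-6-1)^2) = 13.9642

13.9642


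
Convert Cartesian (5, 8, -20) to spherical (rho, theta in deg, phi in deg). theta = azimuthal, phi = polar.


rho = sqrt(5^2 + 8^2 + (-20)^2) = 22.1133
theta = atan2(8, 5) = 57.9946 deg
phi = acos(-20/22.1133) = 154.7468 deg

rho = 22.1133, theta = 57.9946 deg, phi = 154.7468 deg


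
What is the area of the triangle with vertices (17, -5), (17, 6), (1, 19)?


Area = |x1(y2-y3) + x2(y3-y1) + x3(y1-y2)| / 2
= |17*(6-19) + 17*(19--5) + 1*(-5-6)| / 2
= 88

88


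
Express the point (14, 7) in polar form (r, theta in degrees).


r = sqrt(14^2 + 7^2) = 15.6525
theta = atan2(7, 14) = 26.5651 degrees

r = 15.6525, theta = 26.5651 degrees


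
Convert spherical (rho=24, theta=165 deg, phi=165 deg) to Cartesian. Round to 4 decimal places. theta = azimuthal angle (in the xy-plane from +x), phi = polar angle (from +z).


x = 24 * sin(165) * cos(165) = -6
y = 24 * sin(165) * sin(165) = 1.6077
z = 24 * cos(165) = -23.1822

(-6, 1.6077, -23.1822)


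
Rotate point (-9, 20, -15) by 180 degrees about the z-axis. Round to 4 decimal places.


x' = -9*cos(180) - 20*sin(180) = 9
y' = -9*sin(180) + 20*cos(180) = -20
z' = -15

(9, -20, -15)


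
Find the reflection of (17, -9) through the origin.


Reflection through origin: (x, y) -> (-x, -y)
(17, -9) -> (-17, 9)

(-17, 9)


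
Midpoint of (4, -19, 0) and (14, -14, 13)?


Midpoint = ((4+14)/2, (-19+-14)/2, (0+13)/2) = (9, -16.5, 6.5)

(9, -16.5, 6.5)


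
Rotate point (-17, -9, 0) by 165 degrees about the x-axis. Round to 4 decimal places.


x' = -17
y' = -9*cos(165) - 0*sin(165) = 8.6933
z' = -9*sin(165) + 0*cos(165) = -2.3294

(-17, 8.6933, -2.3294)


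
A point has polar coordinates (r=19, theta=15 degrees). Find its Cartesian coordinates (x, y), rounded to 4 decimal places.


x = 19 * cos(15) = 18.3526
y = 19 * sin(15) = 4.9176

(18.3526, 4.9176)


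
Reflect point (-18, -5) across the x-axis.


Reflection across x-axis: (x, y) -> (x, -y)
(-18, -5) -> (-18, 5)

(-18, 5)


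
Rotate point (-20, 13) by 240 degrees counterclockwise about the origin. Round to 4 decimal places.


x' = -20*cos(240) - 13*sin(240) = 21.2583
y' = -20*sin(240) + 13*cos(240) = 10.8205

(21.2583, 10.8205)


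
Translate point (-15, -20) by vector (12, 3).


Translation: (x+dx, y+dy) = (-15+12, -20+3) = (-3, -17)

(-3, -17)


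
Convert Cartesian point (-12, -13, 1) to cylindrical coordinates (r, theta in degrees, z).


r = sqrt((-12)^2 + (-13)^2) = 17.6918
theta = atan2(-13, -12) = 227.2906 deg
z = 1

r = 17.6918, theta = 227.2906 deg, z = 1


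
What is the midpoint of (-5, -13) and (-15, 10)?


Midpoint = ((-5+-15)/2, (-13+10)/2) = (-10, -1.5)

(-10, -1.5)


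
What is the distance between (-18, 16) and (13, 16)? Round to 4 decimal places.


d = sqrt((13--18)^2 + (16-16)^2) = 31

31


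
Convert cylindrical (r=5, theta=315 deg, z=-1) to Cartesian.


x = 5 * cos(315) = 3.5355
y = 5 * sin(315) = -3.5355
z = -1

(3.5355, -3.5355, -1)


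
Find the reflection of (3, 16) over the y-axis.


Reflection across y-axis: (x, y) -> (-x, y)
(3, 16) -> (-3, 16)

(-3, 16)


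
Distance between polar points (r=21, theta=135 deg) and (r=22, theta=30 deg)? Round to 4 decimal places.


d = sqrt(r1^2 + r2^2 - 2*r1*r2*cos(t2-t1))
d = sqrt(21^2 + 22^2 - 2*21*22*cos(30-135)) = 34.1196

34.1196


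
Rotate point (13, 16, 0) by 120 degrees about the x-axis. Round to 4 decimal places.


x' = 13
y' = 16*cos(120) - 0*sin(120) = -8
z' = 16*sin(120) + 0*cos(120) = 13.8564

(13, -8, 13.8564)


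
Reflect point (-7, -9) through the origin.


Reflection through origin: (x, y) -> (-x, -y)
(-7, -9) -> (7, 9)

(7, 9)


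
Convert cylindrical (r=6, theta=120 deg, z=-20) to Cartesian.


x = 6 * cos(120) = -3
y = 6 * sin(120) = 5.1962
z = -20

(-3, 5.1962, -20)


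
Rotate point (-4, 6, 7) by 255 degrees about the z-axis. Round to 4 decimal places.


x' = -4*cos(255) - 6*sin(255) = 6.8308
y' = -4*sin(255) + 6*cos(255) = 2.3108
z' = 7

(6.8308, 2.3108, 7)


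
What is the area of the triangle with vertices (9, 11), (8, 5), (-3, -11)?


Area = |x1(y2-y3) + x2(y3-y1) + x3(y1-y2)| / 2
= |9*(5--11) + 8*(-11-11) + -3*(11-5)| / 2
= 25

25


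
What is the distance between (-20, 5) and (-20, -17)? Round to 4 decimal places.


d = sqrt((-20--20)^2 + (-17-5)^2) = 22

22


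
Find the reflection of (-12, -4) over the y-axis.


Reflection across y-axis: (x, y) -> (-x, y)
(-12, -4) -> (12, -4)

(12, -4)


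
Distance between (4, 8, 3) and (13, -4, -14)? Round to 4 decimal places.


d = sqrt((13-4)^2 + (-4-8)^2 + (-14-3)^2) = 22.6716

22.6716


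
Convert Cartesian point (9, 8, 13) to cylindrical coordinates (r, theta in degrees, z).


r = sqrt(9^2 + 8^2) = 12.0416
theta = atan2(8, 9) = 41.6335 deg
z = 13

r = 12.0416, theta = 41.6335 deg, z = 13


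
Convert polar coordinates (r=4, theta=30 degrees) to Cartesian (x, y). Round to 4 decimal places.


x = 4 * cos(30) = 3.4641
y = 4 * sin(30) = 2

(3.4641, 2)


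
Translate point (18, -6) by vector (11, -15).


Translation: (x+dx, y+dy) = (18+11, -6+-15) = (29, -21)

(29, -21)


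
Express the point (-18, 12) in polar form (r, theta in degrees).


r = sqrt((-18)^2 + 12^2) = 21.6333
theta = atan2(12, -18) = 146.3099 degrees

r = 21.6333, theta = 146.3099 degrees


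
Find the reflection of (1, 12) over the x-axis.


Reflection across x-axis: (x, y) -> (x, -y)
(1, 12) -> (1, -12)

(1, -12)


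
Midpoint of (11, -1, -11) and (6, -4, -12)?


Midpoint = ((11+6)/2, (-1+-4)/2, (-11+-12)/2) = (8.5, -2.5, -11.5)

(8.5, -2.5, -11.5)


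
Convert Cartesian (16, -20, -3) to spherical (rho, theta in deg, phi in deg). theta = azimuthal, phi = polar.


rho = sqrt(16^2 + (-20)^2 + (-3)^2) = 25.7876
theta = atan2(-20, 16) = 308.6598 deg
phi = acos(-3/25.7876) = 96.6806 deg

rho = 25.7876, theta = 308.6598 deg, phi = 96.6806 deg


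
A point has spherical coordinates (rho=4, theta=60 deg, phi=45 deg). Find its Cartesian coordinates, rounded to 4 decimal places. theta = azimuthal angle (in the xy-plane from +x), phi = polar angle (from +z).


x = 4 * sin(45) * cos(60) = 1.4142
y = 4 * sin(45) * sin(60) = 2.4495
z = 4 * cos(45) = 2.8284

(1.4142, 2.4495, 2.8284)


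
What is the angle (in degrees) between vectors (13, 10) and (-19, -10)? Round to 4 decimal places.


dot = 13*-19 + 10*-10 = -347
|u| = 16.4012, |v| = 21.4709
cos(angle) = -0.9854
angle = 170.1899 degrees

170.1899 degrees


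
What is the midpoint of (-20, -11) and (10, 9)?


Midpoint = ((-20+10)/2, (-11+9)/2) = (-5, -1)

(-5, -1)


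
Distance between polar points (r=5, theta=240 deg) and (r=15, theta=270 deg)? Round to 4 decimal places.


d = sqrt(r1^2 + r2^2 - 2*r1*r2*cos(t2-t1))
d = sqrt(5^2 + 15^2 - 2*5*15*cos(270-240)) = 10.9588

10.9588


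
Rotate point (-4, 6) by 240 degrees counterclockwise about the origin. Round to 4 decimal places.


x' = -4*cos(240) - 6*sin(240) = 7.1962
y' = -4*sin(240) + 6*cos(240) = 0.4641

(7.1962, 0.4641)


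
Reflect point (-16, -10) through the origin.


Reflection through origin: (x, y) -> (-x, -y)
(-16, -10) -> (16, 10)

(16, 10)


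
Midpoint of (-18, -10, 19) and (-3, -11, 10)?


Midpoint = ((-18+-3)/2, (-10+-11)/2, (19+10)/2) = (-10.5, -10.5, 14.5)

(-10.5, -10.5, 14.5)


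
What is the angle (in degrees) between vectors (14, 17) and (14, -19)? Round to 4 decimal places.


dot = 14*14 + 17*-19 = -127
|u| = 22.0227, |v| = 23.6008
cos(angle) = -0.2443
angle = 104.1432 degrees

104.1432 degrees


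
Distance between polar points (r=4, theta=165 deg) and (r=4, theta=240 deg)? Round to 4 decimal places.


d = sqrt(r1^2 + r2^2 - 2*r1*r2*cos(t2-t1))
d = sqrt(4^2 + 4^2 - 2*4*4*cos(240-165)) = 4.8701

4.8701


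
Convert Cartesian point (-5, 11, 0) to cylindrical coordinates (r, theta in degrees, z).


r = sqrt((-5)^2 + 11^2) = 12.083
theta = atan2(11, -5) = 114.444 deg
z = 0

r = 12.083, theta = 114.444 deg, z = 0


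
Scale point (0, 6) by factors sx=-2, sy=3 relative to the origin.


Scaling: (x*sx, y*sy) = (0*-2, 6*3) = (0, 18)

(0, 18)


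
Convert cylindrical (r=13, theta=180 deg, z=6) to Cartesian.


x = 13 * cos(180) = -13
y = 13 * sin(180) = 0
z = 6

(-13, 0, 6)


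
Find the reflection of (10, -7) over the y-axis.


Reflection across y-axis: (x, y) -> (-x, y)
(10, -7) -> (-10, -7)

(-10, -7)


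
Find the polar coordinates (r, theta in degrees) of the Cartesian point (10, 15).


r = sqrt(10^2 + 15^2) = 18.0278
theta = atan2(15, 10) = 56.3099 degrees

r = 18.0278, theta = 56.3099 degrees


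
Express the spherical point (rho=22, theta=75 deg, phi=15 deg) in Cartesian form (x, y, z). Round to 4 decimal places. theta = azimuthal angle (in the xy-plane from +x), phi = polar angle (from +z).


x = 22 * sin(15) * cos(75) = 1.4737
y = 22 * sin(15) * sin(75) = 5.5
z = 22 * cos(15) = 21.2504

(1.4737, 5.5, 21.2504)


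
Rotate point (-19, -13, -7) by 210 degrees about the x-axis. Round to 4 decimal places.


x' = -19
y' = -13*cos(210) - -7*sin(210) = 7.7583
z' = -13*sin(210) + -7*cos(210) = 12.5622

(-19, 7.7583, 12.5622)


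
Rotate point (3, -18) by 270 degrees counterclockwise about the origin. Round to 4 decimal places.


x' = 3*cos(270) - -18*sin(270) = -18
y' = 3*sin(270) + -18*cos(270) = -3

(-18, -3)


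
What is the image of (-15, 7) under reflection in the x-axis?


Reflection across x-axis: (x, y) -> (x, -y)
(-15, 7) -> (-15, -7)

(-15, -7)


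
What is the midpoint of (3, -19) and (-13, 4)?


Midpoint = ((3+-13)/2, (-19+4)/2) = (-5, -7.5)

(-5, -7.5)


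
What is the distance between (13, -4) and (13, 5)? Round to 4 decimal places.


d = sqrt((13-13)^2 + (5--4)^2) = 9

9


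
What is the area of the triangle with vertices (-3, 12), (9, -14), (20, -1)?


Area = |x1(y2-y3) + x2(y3-y1) + x3(y1-y2)| / 2
= |-3*(-14--1) + 9*(-1-12) + 20*(12--14)| / 2
= 221

221


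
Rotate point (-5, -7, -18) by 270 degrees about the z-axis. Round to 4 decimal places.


x' = -5*cos(270) - -7*sin(270) = -7
y' = -5*sin(270) + -7*cos(270) = 5
z' = -18

(-7, 5, -18)


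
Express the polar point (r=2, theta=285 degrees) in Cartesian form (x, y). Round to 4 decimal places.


x = 2 * cos(285) = 0.5176
y = 2 * sin(285) = -1.9319

(0.5176, -1.9319)


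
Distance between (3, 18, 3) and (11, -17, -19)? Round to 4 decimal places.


d = sqrt((11-3)^2 + (-17-18)^2 + (-19-3)^2) = 42.107

42.107


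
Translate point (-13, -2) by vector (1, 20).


Translation: (x+dx, y+dy) = (-13+1, -2+20) = (-12, 18)

(-12, 18)


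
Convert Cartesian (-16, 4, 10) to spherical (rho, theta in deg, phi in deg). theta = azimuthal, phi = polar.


rho = sqrt((-16)^2 + 4^2 + 10^2) = 19.2873
theta = atan2(4, -16) = 165.9638 deg
phi = acos(10/19.2873) = 58.7699 deg

rho = 19.2873, theta = 165.9638 deg, phi = 58.7699 deg


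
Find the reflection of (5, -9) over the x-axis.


Reflection across x-axis: (x, y) -> (x, -y)
(5, -9) -> (5, 9)

(5, 9)


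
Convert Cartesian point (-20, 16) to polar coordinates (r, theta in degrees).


r = sqrt((-20)^2 + 16^2) = 25.6125
theta = atan2(16, -20) = 141.3402 degrees

r = 25.6125, theta = 141.3402 degrees


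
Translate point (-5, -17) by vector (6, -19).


Translation: (x+dx, y+dy) = (-5+6, -17+-19) = (1, -36)

(1, -36)


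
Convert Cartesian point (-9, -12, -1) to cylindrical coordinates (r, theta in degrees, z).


r = sqrt((-9)^2 + (-12)^2) = 15
theta = atan2(-12, -9) = 233.1301 deg
z = -1

r = 15, theta = 233.1301 deg, z = -1


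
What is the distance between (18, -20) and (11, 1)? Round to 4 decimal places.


d = sqrt((11-18)^2 + (1--20)^2) = 22.1359

22.1359


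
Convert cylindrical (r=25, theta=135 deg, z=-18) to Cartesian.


x = 25 * cos(135) = -17.6777
y = 25 * sin(135) = 17.6777
z = -18

(-17.6777, 17.6777, -18)


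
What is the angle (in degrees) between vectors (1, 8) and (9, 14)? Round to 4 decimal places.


dot = 1*9 + 8*14 = 121
|u| = 8.0623, |v| = 16.6433
cos(angle) = 0.9018
angle = 25.6102 degrees

25.6102 degrees


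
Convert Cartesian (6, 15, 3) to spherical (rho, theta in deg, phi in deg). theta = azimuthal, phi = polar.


rho = sqrt(6^2 + 15^2 + 3^2) = 16.4317
theta = atan2(15, 6) = 68.1986 deg
phi = acos(3/16.4317) = 79.4803 deg

rho = 16.4317, theta = 68.1986 deg, phi = 79.4803 deg


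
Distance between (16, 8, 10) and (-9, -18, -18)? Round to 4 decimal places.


d = sqrt((-9-16)^2 + (-18-8)^2 + (-18-10)^2) = 45.6618

45.6618


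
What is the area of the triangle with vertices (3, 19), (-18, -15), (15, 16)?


Area = |x1(y2-y3) + x2(y3-y1) + x3(y1-y2)| / 2
= |3*(-15-16) + -18*(16-19) + 15*(19--15)| / 2
= 235.5

235.5


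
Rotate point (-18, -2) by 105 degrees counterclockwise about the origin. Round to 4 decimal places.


x' = -18*cos(105) - -2*sin(105) = 6.5906
y' = -18*sin(105) + -2*cos(105) = -16.869

(6.5906, -16.869)


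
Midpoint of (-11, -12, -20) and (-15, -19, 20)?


Midpoint = ((-11+-15)/2, (-12+-19)/2, (-20+20)/2) = (-13, -15.5, 0)

(-13, -15.5, 0)


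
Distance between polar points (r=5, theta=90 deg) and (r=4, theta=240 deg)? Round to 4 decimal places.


d = sqrt(r1^2 + r2^2 - 2*r1*r2*cos(t2-t1))
d = sqrt(5^2 + 4^2 - 2*5*4*cos(240-90)) = 8.6972

8.6972


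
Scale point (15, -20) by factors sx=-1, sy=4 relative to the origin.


Scaling: (x*sx, y*sy) = (15*-1, -20*4) = (-15, -80)

(-15, -80)


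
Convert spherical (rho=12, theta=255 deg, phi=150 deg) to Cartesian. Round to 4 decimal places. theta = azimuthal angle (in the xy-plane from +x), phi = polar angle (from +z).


x = 12 * sin(150) * cos(255) = -1.5529
y = 12 * sin(150) * sin(255) = -5.7956
z = 12 * cos(150) = -10.3923

(-1.5529, -5.7956, -10.3923)


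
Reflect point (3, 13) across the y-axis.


Reflection across y-axis: (x, y) -> (-x, y)
(3, 13) -> (-3, 13)

(-3, 13)


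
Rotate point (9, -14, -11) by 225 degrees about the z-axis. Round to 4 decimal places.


x' = 9*cos(225) - -14*sin(225) = -16.2635
y' = 9*sin(225) + -14*cos(225) = 3.5355
z' = -11

(-16.2635, 3.5355, -11)


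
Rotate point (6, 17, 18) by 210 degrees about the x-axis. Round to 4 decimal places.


x' = 6
y' = 17*cos(210) - 18*sin(210) = -5.7224
z' = 17*sin(210) + 18*cos(210) = -24.0885

(6, -5.7224, -24.0885)


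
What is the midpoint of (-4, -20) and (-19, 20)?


Midpoint = ((-4+-19)/2, (-20+20)/2) = (-11.5, 0)

(-11.5, 0)
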